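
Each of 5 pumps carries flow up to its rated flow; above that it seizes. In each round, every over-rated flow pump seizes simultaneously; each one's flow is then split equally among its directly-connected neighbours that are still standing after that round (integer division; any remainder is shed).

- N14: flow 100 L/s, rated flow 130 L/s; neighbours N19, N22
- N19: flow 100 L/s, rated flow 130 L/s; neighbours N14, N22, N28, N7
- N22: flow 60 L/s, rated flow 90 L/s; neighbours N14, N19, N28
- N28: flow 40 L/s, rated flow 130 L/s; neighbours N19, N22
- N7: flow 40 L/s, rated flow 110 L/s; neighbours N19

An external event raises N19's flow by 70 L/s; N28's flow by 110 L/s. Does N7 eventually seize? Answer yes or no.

no

Round 1 — N19 at 170 > 130; N28 at 150 > 130. N19, N28 seize.
  N19 sheds 170 L/s to N14, N22, N7: 56 each (2 lost).
    N14: 100+56 = 156 > 130
    N22: 60+56 = 116 > 90
    N7: 40+56 = 96 ≤ 110
  N28 sheds 150 L/s to N22: 150 each.
    N22: 116+150 = 266 > 90
Round 2 — N14, N22 seize.
  N14 sheds 156 L/s: no online neighbours, lost.
  N22 sheds 266 L/s: no online neighbours, lost.
No further seizures.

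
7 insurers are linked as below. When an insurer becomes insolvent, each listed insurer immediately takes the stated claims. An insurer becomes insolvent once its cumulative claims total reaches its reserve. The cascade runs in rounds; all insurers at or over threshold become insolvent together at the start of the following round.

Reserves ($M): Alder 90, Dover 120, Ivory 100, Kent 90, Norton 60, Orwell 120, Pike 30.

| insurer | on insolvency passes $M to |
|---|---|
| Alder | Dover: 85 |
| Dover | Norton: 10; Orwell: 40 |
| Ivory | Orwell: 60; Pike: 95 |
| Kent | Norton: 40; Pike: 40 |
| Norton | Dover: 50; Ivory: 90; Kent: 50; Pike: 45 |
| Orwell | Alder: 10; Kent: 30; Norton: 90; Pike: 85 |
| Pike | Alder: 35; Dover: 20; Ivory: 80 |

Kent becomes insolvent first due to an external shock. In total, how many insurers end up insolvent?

Round 1 — Kent becomes insolvent (initial).
  Norton: +40 → 40 < 60
  Pike: +40 → 40 ≥ 30
Round 2 — Pike becomes insolvent.
  Alder: +35 → 35 < 90
  Dover: +20 → 20 < 120
  Ivory: +80 → 80 < 100
No further insolvencies.

2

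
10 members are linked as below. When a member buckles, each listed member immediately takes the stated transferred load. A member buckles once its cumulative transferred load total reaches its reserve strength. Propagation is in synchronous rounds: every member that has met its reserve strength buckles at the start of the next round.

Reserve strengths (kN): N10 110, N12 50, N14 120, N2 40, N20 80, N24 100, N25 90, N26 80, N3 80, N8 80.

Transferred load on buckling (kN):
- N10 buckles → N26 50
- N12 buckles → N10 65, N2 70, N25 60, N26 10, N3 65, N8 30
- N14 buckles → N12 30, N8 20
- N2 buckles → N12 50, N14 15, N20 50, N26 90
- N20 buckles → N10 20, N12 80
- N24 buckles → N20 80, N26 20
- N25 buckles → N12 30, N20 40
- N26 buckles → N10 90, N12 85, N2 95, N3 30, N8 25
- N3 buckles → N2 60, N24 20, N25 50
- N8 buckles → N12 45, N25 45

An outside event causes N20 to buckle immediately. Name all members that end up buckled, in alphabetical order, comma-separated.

N10, N12, N2, N20, N25, N26, N3

Round 1 — N20 buckles (initial).
  N10: +20 → 20 < 110
  N12: +80 → 80 ≥ 50
Round 2 — N12 buckles.
  N10: +65 → 85 < 110
  N2: +70 → 70 ≥ 40
  N25: +60 → 60 < 90
  N26: +10 → 10 < 80
  N3: +65 → 65 < 80
  N8: +30 → 30 < 80
Round 3 — N2 buckles.
  N14: +15 → 15 < 120
  N26: +90 → 100 ≥ 80
Round 4 — N26 buckles.
  N10: +90 → 175 ≥ 110
  N3: +30 → 95 ≥ 80
  N8: +25 → 55 < 80
Round 5 — N10, N3 buckle.
  N24: +20 → 20 < 100
  N25: +50 → 110 ≥ 90
Round 6 — N25 buckles.
No further bucklings.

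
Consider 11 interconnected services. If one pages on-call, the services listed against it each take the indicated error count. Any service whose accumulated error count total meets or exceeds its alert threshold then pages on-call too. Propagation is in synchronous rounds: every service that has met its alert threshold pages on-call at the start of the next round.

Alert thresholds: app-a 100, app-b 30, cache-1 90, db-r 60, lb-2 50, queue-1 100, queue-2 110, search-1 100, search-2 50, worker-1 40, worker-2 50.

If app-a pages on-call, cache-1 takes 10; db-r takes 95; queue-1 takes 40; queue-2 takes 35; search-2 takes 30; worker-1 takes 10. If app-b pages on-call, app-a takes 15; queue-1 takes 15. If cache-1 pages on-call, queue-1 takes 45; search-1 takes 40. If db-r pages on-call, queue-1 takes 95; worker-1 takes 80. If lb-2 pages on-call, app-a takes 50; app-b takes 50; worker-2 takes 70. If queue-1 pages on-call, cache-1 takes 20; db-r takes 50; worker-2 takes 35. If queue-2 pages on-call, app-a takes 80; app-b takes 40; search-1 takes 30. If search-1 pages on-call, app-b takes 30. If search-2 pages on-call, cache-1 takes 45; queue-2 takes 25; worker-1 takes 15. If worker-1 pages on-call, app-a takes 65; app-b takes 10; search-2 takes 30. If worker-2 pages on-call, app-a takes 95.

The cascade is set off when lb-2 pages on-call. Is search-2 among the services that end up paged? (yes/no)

Round 1 — lb-2 pages on-call (initial).
  app-a: +50 → 50 < 100
  app-b: +50 → 50 ≥ 30
  worker-2: +70 → 70 ≥ 50
Round 2 — app-b, worker-2 page on-call.
  app-a: +15+95 → 160 ≥ 100
  queue-1: +15 → 15 < 100
Round 3 — app-a pages on-call.
  cache-1: +10 → 10 < 90
  db-r: +95 → 95 ≥ 60
  queue-1: +40 → 55 < 100
  queue-2: +35 → 35 < 110
  search-2: +30 → 30 < 50
  worker-1: +10 → 10 < 40
Round 4 — db-r pages on-call.
  queue-1: +95 → 150 ≥ 100
  worker-1: +80 → 90 ≥ 40
Round 5 — queue-1, worker-1 page on-call.
  cache-1: +20 → 30 < 90
  search-2: +30 → 60 ≥ 50
Round 6 — search-2 pages on-call.
  cache-1: +45 → 75 < 90
  queue-2: +25 → 60 < 110
No further pages.

yes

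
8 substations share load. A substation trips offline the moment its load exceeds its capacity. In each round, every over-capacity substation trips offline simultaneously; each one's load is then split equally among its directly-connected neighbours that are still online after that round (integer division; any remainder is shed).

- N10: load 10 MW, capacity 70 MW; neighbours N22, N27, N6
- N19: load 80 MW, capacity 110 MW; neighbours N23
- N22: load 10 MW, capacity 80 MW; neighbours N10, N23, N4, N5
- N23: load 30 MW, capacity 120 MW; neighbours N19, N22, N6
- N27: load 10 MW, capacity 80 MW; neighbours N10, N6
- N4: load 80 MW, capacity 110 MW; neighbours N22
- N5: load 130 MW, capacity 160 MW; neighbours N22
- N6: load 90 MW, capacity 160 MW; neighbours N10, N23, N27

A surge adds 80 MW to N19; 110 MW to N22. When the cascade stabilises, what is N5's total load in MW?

Round 1 — N19 at 160 > 110; N22 at 120 > 80. N19, N22 trip offline.
  N19 sheds 160 MW to N23: 160 each.
    N23: 30+160 = 190 > 120
  N22 sheds 120 MW to N10, N23, N4, N5: 30 each.
    N10: 10+30 = 40 ≤ 70
    N23: 190+30 = 220 > 120
    N4: 80+30 = 110 ≤ 110
    N5: 130+30 = 160 ≤ 160
Round 2 — N23 trips offline.
  N23 sheds 220 MW to N6: 220 each.
    N6: 90+220 = 310 > 160
Round 3 — N6 trips offline.
  N6 sheds 310 MW to N10, N27: 155 each.
    N10: 40+155 = 195 > 70
    N27: 10+155 = 165 > 80
Round 4 — N10, N27 trip offline.
  N10 sheds 195 MW: no online neighbours, lost.
  N27 sheds 165 MW: no online neighbours, lost.
No further trips.

160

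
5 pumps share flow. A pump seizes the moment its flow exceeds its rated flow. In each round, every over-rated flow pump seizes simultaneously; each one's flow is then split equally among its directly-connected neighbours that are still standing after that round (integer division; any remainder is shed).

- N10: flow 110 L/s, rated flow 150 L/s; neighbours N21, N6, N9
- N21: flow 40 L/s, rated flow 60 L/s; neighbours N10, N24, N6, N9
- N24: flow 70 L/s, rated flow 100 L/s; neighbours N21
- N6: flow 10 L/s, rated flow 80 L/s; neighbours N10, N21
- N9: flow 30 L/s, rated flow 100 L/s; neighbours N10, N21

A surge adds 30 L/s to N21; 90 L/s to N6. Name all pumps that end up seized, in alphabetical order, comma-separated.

N10, N21, N6, N9

Round 1 — N21 at 70 > 60; N6 at 100 > 80. N21, N6 seize.
  N21 sheds 70 L/s to N10, N24, N9: 23 each (1 lost).
    N10: 110+23 = 133 ≤ 150
    N24: 70+23 = 93 ≤ 100
    N9: 30+23 = 53 ≤ 100
  N6 sheds 100 L/s to N10: 100 each.
    N10: 133+100 = 233 > 150
Round 2 — N10 seizes.
  N10 sheds 233 L/s to N9: 233 each.
    N9: 53+233 = 286 > 100
Round 3 — N9 seizes.
  N9 sheds 286 L/s: no online neighbours, lost.
No further seizures.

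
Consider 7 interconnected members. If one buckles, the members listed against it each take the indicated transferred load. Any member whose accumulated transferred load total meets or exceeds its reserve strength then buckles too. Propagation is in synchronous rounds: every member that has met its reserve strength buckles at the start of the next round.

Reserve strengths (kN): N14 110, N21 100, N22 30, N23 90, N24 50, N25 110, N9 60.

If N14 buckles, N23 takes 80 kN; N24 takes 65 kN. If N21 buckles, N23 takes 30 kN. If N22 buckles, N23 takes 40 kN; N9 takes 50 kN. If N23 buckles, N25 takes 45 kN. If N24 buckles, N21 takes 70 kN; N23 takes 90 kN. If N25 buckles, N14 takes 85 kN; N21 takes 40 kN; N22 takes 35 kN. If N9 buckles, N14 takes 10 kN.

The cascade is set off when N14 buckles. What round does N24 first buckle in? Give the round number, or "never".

Round 1 — N14 buckles (initial).
  N23: +80 → 80 < 90
  N24: +65 → 65 ≥ 50
Round 2 — N24 buckles.
  N21: +70 → 70 < 100
  N23: +90 → 170 ≥ 90
Round 3 — N23 buckles.
  N25: +45 → 45 < 110
No further bucklings.

2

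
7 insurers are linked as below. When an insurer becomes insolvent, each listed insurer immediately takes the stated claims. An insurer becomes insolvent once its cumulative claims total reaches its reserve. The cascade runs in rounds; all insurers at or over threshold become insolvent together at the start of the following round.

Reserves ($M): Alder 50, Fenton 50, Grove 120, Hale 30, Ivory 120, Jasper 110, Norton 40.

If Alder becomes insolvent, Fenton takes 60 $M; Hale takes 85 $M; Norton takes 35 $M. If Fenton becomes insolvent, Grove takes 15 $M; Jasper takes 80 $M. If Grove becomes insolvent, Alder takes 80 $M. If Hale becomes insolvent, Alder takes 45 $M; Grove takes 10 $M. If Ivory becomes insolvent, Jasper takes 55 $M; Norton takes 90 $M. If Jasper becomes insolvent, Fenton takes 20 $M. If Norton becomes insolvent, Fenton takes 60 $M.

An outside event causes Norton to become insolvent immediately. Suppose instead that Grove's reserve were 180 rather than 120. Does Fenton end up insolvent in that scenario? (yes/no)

yes

With Grove's reserve at 180:
Round 1 — Norton becomes insolvent (initial).
  Fenton: +60 → 60 ≥ 50
Round 2 — Fenton becomes insolvent.
  Grove: +15 → 15 < 180
  Jasper: +80 → 80 < 110
No further insolvencies.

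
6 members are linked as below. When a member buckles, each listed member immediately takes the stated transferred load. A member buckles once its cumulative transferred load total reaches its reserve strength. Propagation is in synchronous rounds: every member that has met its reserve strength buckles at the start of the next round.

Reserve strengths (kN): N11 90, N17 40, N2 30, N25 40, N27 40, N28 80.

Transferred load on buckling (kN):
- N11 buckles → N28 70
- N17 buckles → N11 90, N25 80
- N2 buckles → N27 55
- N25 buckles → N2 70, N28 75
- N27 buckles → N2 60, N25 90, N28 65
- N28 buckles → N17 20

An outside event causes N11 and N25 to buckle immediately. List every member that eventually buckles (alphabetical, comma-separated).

Round 1 — N11, N25 buckle (initial).
  N2: +70 → 70 ≥ 30
  N28: +70+75 → 145 ≥ 80
Round 2 — N2, N28 buckle.
  N17: +20 → 20 < 40
  N27: +55 → 55 ≥ 40
Round 3 — N27 buckles.
No further bucklings.

N11, N2, N25, N27, N28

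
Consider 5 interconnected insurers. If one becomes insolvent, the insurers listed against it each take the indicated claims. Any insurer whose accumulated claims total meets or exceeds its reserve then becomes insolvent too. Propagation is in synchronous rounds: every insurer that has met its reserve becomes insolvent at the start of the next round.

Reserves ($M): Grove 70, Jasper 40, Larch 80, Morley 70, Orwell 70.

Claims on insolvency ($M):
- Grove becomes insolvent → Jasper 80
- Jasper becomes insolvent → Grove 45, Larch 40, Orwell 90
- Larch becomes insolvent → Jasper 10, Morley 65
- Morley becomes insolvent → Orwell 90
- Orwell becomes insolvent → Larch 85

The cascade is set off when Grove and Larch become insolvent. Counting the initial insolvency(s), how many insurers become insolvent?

Round 1 — Grove, Larch become insolvent (initial).
  Jasper: +80+10 → 90 ≥ 40
  Morley: +65 → 65 < 70
Round 2 — Jasper becomes insolvent.
  Orwell: +90 → 90 ≥ 70
Round 3 — Orwell becomes insolvent.
No further insolvencies.

4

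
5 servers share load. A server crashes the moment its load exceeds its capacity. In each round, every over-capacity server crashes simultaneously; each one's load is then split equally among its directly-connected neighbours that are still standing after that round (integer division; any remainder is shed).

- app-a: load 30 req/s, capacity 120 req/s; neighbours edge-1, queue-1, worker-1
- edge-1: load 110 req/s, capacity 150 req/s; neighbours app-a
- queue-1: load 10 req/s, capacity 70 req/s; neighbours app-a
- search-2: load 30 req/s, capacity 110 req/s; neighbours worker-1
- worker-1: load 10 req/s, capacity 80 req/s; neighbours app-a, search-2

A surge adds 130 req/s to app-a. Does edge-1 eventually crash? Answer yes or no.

Round 1 — app-a at 160 > 120. app-a crashes.
  app-a sheds 160 req/s to edge-1, queue-1, worker-1: 53 each (1 lost).
    edge-1: 110+53 = 163 > 150
    queue-1: 10+53 = 63 ≤ 70
    worker-1: 10+53 = 63 ≤ 80
Round 2 — edge-1 crashes.
  edge-1 sheds 163 req/s: no online neighbours, lost.
No further crashes.

yes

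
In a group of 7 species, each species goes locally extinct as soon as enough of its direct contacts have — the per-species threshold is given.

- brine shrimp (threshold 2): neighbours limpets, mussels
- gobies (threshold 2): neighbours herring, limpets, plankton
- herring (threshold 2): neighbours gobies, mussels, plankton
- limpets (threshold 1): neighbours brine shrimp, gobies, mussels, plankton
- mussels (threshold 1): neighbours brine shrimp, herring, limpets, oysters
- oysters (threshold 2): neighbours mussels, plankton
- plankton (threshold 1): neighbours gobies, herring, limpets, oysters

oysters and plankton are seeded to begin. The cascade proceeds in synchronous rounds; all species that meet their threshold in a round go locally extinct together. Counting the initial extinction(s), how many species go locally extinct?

Round 1 — oysters, plankton go locally extinct (initial).
Round 2 — checking thresholds:
  gobies: 1 of 3 neighbours < 2, holds.
  herring: 1 of 3 neighbours < 2, holds.
  limpets: 1 of 4 neighbours ≥ 1, goes locally extinct.
  mussels: 1 of 4 neighbours ≥ 1, goes locally extinct.
Round 3 — checking thresholds:
  brine shrimp: 2 of 2 neighbours ≥ 2, goes locally extinct.
  gobies: 2 of 3 neighbours ≥ 2, goes locally extinct.
  herring: 2 of 3 neighbours ≥ 2, goes locally extinct.
Round 4 — no new extinctions; cascade stops.

7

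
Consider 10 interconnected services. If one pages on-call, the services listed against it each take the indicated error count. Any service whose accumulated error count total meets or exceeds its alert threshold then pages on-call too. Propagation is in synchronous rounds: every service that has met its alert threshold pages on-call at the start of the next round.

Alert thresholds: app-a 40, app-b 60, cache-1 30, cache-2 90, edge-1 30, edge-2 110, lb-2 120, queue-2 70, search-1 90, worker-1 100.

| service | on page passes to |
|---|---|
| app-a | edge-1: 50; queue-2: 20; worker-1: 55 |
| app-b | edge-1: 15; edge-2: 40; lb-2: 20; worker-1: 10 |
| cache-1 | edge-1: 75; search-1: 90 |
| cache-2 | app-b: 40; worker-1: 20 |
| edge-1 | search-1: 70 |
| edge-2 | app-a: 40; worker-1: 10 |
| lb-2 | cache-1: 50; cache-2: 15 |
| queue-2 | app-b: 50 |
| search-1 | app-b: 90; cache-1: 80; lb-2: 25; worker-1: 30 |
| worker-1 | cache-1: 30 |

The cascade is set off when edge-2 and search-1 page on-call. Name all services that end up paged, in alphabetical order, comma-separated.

app-a, app-b, cache-1, edge-1, edge-2, search-1, worker-1

Round 1 — edge-2, search-1 page on-call (initial).
  app-a: +40 → 40 ≥ 40
  app-b: +90 → 90 ≥ 60
  cache-1: +80 → 80 ≥ 30
  lb-2: +25 → 25 < 120
  worker-1: +10+30 → 40 < 100
Round 2 — app-a, app-b, cache-1 page on-call.
  edge-1: +50+15+75 → 140 ≥ 30
  lb-2: +20 → 45 < 120
  queue-2: +20 → 20 < 70
  worker-1: +55+10 → 105 ≥ 100
Round 3 — edge-1, worker-1 page on-call.
No further pages.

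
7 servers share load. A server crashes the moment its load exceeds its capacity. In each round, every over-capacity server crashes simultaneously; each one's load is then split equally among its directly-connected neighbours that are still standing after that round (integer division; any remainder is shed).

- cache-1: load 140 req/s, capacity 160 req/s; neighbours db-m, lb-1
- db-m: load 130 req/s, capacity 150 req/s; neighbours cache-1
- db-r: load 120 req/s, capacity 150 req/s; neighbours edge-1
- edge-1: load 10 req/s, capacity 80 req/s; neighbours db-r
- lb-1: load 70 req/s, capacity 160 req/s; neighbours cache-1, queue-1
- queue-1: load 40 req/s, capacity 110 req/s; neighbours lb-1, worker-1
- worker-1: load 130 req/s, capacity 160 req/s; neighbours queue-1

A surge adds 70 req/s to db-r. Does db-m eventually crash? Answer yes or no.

no

Round 1 — db-r at 190 > 150. db-r crashes.
  db-r sheds 190 req/s to edge-1: 190 each.
    edge-1: 10+190 = 200 > 80
Round 2 — edge-1 crashes.
  edge-1 sheds 200 req/s: no online neighbours, lost.
No further crashes.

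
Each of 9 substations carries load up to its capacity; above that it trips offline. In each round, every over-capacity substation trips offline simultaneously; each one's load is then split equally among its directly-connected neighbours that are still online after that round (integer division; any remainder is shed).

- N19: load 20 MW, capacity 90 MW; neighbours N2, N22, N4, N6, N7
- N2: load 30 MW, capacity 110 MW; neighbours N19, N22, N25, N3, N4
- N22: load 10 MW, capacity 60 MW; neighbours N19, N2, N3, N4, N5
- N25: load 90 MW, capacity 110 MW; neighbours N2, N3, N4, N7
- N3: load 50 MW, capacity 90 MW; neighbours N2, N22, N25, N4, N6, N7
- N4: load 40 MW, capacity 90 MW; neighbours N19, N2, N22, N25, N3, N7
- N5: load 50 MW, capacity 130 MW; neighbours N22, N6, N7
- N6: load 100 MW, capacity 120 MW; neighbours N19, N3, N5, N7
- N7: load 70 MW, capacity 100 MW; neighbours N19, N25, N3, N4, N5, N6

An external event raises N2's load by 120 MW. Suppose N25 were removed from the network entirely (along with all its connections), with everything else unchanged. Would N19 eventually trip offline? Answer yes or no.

With N25 removed:
Round 1 — N2 at 150 > 110. N2 trips offline.
  N2 sheds 150 MW to N19, N22, N3, N4: 37 each (2 lost).
    N19: 20+37 = 57 ≤ 90
    N22: 10+37 = 47 ≤ 60
    N3: 50+37 = 87 ≤ 90
    N4: 40+37 = 77 ≤ 90
No further trips.

no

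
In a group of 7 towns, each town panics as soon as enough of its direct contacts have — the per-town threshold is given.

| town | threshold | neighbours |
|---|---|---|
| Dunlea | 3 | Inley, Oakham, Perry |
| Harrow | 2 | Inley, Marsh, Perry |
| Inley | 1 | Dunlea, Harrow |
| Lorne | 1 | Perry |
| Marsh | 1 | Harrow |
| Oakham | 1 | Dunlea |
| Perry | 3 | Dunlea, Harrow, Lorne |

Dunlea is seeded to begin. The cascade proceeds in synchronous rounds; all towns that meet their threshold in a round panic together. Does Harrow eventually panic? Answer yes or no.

Round 1 — Dunlea panics (initial).
Round 2 — checking thresholds:
  Inley: 1 of 2 neighbours ≥ 1, panics.
  Oakham: 1 of 1 neighbours ≥ 1, panics.
  Perry: 1 of 3 neighbours < 3, holds.
Round 3 — no new panics; cascade stops.

no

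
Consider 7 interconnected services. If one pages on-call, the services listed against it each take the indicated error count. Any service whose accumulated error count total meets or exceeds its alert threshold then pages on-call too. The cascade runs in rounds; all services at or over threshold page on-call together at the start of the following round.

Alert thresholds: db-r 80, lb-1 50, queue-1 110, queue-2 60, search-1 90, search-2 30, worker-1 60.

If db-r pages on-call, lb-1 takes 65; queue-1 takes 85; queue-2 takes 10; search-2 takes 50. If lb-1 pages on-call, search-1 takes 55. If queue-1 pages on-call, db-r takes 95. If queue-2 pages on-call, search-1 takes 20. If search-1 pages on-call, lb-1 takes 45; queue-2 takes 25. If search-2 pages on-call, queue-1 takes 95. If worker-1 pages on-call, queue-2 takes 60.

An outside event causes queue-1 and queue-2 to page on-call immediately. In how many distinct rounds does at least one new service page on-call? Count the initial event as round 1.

Round 1 — queue-1, queue-2 page on-call (initial).
  db-r: +95 → 95 ≥ 80
  search-1: +20 → 20 < 90
Round 2 — db-r pages on-call.
  lb-1: +65 → 65 ≥ 50
  search-2: +50 → 50 ≥ 30
Round 3 — lb-1, search-2 page on-call.
  search-1: +55 → 75 < 90
No further pages.

3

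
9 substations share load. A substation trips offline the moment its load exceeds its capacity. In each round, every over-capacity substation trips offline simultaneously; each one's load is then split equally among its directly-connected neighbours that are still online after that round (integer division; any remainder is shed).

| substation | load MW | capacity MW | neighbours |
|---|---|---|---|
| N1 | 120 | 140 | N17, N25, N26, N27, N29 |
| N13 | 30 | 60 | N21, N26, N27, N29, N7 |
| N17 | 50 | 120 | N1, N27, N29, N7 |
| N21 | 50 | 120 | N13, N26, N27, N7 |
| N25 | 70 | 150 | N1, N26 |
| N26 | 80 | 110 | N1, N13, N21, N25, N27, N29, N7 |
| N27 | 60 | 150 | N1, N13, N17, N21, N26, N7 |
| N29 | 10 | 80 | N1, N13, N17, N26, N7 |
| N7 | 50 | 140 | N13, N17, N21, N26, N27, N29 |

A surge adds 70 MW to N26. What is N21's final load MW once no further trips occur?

71

Round 1 — N26 at 150 > 110. N26 trips offline.
  N26 sheds 150 MW to N1, N13, N21, N25, N27, N29, N7: 21 each (3 lost).
    N1: 120+21 = 141 > 140
    N13: 30+21 = 51 ≤ 60
    N21: 50+21 = 71 ≤ 120
    N25: 70+21 = 91 ≤ 150
    N27: 60+21 = 81 ≤ 150
    N29: 10+21 = 31 ≤ 80
    N7: 50+21 = 71 ≤ 140
Round 2 — N1 trips offline.
  N1 sheds 141 MW to N17, N25, N27, N29: 35 each (1 lost).
    N17: 50+35 = 85 ≤ 120
    N25: 91+35 = 126 ≤ 150
    N27: 81+35 = 116 ≤ 150
    N29: 31+35 = 66 ≤ 80
No further trips.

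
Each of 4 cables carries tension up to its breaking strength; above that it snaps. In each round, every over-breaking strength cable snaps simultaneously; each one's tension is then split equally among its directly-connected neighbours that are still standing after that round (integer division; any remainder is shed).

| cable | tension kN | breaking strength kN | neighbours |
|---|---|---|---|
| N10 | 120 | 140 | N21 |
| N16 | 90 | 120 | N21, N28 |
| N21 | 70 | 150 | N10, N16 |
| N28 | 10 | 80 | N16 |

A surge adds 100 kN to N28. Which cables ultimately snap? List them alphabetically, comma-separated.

Round 1 — N28 at 110 > 80. N28 snaps.
  N28 sheds 110 kN to N16: 110 each.
    N16: 90+110 = 200 > 120
Round 2 — N16 snaps.
  N16 sheds 200 kN to N21: 200 each.
    N21: 70+200 = 270 > 150
Round 3 — N21 snaps.
  N21 sheds 270 kN to N10: 270 each.
    N10: 120+270 = 390 > 140
Round 4 — N10 snaps.
  N10 sheds 390 kN: no online neighbours, lost.
No further breaks.

N10, N16, N21, N28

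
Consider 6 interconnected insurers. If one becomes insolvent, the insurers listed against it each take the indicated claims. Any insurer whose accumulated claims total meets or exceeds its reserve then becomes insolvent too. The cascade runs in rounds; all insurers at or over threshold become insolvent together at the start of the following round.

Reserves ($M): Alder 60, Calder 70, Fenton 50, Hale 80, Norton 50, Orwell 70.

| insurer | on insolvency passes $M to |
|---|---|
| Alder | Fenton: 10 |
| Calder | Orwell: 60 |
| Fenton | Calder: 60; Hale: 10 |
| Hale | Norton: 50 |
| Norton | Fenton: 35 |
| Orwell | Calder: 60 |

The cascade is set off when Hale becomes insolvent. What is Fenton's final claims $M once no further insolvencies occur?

Round 1 — Hale becomes insolvent (initial).
  Norton: +50 → 50 ≥ 50
Round 2 — Norton becomes insolvent.
  Fenton: +35 → 35 < 50
No further insolvencies.

35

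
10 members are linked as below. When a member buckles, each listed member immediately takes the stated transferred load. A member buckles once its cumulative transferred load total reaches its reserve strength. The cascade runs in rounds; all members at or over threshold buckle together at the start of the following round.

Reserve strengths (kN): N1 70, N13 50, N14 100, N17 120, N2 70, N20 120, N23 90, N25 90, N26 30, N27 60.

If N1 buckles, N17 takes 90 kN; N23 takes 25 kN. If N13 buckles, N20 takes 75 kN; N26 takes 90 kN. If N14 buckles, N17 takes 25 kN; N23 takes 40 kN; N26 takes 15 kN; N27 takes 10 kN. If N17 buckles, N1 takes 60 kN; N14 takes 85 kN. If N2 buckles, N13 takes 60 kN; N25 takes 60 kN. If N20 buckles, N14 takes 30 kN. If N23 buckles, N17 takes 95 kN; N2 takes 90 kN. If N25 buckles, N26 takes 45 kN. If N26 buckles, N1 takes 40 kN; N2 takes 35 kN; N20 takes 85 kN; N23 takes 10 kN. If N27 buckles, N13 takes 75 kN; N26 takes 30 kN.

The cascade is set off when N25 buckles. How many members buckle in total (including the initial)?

Round 1 — N25 buckles (initial).
  N26: +45 → 45 ≥ 30
Round 2 — N26 buckles.
  N1: +40 → 40 < 70
  N2: +35 → 35 < 70
  N20: +85 → 85 < 120
  N23: +10 → 10 < 90
No further bucklings.

2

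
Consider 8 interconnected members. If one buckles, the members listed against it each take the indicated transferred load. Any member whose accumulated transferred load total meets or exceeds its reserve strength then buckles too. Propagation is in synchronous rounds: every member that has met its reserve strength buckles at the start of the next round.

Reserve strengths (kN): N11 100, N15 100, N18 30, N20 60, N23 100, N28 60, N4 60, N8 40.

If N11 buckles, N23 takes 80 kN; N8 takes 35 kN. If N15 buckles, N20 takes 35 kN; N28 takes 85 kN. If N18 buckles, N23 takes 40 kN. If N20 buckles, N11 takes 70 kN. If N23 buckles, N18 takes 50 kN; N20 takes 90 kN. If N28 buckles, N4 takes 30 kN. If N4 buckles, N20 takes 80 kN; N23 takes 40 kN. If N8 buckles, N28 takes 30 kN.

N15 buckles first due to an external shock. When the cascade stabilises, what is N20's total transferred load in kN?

35

Round 1 — N15 buckles (initial).
  N20: +35 → 35 < 60
  N28: +85 → 85 ≥ 60
Round 2 — N28 buckles.
  N4: +30 → 30 < 60
No further bucklings.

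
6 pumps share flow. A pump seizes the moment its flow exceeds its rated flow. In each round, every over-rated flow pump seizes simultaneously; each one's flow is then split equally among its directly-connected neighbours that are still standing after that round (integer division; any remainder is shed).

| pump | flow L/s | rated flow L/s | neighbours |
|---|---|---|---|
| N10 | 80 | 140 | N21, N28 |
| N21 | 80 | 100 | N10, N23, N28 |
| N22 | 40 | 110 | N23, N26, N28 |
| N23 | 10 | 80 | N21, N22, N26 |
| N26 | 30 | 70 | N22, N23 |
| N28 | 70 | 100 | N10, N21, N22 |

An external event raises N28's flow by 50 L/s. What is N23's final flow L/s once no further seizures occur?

Round 1 — N28 at 120 > 100. N28 seizes.
  N28 sheds 120 L/s to N10, N21, N22: 40 each.
    N10: 80+40 = 120 ≤ 140
    N21: 80+40 = 120 > 100
    N22: 40+40 = 80 ≤ 110
Round 2 — N21 seizes.
  N21 sheds 120 L/s to N10, N23: 60 each.
    N10: 120+60 = 180 > 140
    N23: 10+60 = 70 ≤ 80
Round 3 — N10 seizes.
  N10 sheds 180 L/s: no online neighbours, lost.
No further seizures.

70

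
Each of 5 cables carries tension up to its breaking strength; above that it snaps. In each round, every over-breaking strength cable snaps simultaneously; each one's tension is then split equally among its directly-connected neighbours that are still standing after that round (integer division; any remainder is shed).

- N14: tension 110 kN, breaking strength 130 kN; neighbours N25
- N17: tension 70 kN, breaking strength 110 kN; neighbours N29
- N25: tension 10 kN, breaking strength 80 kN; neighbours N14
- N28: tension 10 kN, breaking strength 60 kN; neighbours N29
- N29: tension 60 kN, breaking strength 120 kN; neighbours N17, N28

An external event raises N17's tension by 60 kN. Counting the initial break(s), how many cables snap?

3

Round 1 — N17 at 130 > 110. N17 snaps.
  N17 sheds 130 kN to N29: 130 each.
    N29: 60+130 = 190 > 120
Round 2 — N29 snaps.
  N29 sheds 190 kN to N28: 190 each.
    N28: 10+190 = 200 > 60
Round 3 — N28 snaps.
  N28 sheds 200 kN: no online neighbours, lost.
No further breaks.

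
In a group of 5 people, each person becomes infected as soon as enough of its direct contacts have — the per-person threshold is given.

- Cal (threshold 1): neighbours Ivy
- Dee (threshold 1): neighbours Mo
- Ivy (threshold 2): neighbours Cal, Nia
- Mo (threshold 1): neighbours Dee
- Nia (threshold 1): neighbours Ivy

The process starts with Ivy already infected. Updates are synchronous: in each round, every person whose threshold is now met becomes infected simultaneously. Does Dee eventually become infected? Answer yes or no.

Round 1 — Ivy becomes infected (initial).
Round 2 — checking thresholds:
  Cal: 1 of 1 neighbours ≥ 1, becomes infected.
  Nia: 1 of 1 neighbours ≥ 1, becomes infected.
Round 3 — no new infections; cascade stops.

no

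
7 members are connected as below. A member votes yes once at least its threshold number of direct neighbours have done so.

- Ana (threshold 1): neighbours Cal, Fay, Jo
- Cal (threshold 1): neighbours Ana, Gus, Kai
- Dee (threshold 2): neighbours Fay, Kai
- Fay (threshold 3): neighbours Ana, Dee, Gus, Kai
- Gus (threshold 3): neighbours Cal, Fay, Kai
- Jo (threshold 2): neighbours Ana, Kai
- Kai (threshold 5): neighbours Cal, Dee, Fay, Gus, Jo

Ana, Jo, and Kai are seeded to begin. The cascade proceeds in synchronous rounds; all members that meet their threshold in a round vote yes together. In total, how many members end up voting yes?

4

Round 1 — Ana, Jo, Kai vote yes (initial).
Round 2 — checking thresholds:
  Cal: 2 of 3 neighbours ≥ 1, votes yes.
  Dee: 1 of 2 neighbours < 2, below threshold.
  Fay: 2 of 4 neighbours < 3, below threshold.
  Gus: 1 of 3 neighbours < 3, below threshold.
Round 3 — no new yes votes; cascade stops.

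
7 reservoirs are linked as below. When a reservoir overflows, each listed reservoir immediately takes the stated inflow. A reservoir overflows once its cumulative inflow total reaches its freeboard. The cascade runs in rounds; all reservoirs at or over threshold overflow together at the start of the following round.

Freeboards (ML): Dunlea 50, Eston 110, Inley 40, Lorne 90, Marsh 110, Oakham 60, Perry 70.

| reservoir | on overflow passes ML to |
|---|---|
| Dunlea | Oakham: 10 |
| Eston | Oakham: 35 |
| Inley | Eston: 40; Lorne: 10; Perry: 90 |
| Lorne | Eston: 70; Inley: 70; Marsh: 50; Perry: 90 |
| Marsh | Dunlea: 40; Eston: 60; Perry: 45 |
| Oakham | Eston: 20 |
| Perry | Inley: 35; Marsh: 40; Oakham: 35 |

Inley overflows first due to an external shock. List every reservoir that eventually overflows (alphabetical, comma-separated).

Inley, Perry

Round 1 — Inley overflows (initial).
  Eston: +40 → 40 < 110
  Lorne: +10 → 10 < 90
  Perry: +90 → 90 ≥ 70
Round 2 — Perry overflows.
  Marsh: +40 → 40 < 110
  Oakham: +35 → 35 < 60
No further overflows.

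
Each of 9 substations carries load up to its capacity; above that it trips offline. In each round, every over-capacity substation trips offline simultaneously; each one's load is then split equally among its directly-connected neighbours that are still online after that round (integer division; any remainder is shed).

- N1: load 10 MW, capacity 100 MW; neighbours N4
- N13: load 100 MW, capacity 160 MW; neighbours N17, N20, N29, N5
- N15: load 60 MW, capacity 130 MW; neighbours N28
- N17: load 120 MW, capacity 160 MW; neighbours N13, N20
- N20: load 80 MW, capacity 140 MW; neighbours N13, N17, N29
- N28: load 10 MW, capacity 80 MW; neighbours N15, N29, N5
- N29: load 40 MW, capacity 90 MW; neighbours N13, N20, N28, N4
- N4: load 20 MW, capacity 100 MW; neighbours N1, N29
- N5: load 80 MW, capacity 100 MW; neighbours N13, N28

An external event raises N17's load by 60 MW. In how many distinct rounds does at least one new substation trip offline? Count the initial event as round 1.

Round 1 — N17 at 180 > 160. N17 trips offline.
  N17 sheds 180 MW to N13, N20: 90 each.
    N13: 100+90 = 190 > 160
    N20: 80+90 = 170 > 140
Round 2 — N13, N20 trip offline.
  N13 sheds 190 MW to N29, N5: 95 each.
    N29: 40+95 = 135 > 90
    N5: 80+95 = 175 > 100
  N20 sheds 170 MW to N29: 170 each.
    N29: 135+170 = 305 > 90
Round 3 — N29, N5 trip offline.
  N29 sheds 305 MW to N28, N4: 152 each (1 lost).
    N28: 10+152 = 162 > 80
    N4: 20+152 = 172 > 100
  N5 sheds 175 MW to N28: 175 each.
    N28: 162+175 = 337 > 80
Round 4 — N28, N4 trip offline.
  N28 sheds 337 MW to N15: 337 each.
    N15: 60+337 = 397 > 130
  N4 sheds 172 MW to N1: 172 each.
    N1: 10+172 = 182 > 100
Round 5 — N1, N15 trip offline.
  N1 sheds 182 MW: no online neighbours, lost.
  N15 sheds 397 MW: no online neighbours, lost.
No further trips.

5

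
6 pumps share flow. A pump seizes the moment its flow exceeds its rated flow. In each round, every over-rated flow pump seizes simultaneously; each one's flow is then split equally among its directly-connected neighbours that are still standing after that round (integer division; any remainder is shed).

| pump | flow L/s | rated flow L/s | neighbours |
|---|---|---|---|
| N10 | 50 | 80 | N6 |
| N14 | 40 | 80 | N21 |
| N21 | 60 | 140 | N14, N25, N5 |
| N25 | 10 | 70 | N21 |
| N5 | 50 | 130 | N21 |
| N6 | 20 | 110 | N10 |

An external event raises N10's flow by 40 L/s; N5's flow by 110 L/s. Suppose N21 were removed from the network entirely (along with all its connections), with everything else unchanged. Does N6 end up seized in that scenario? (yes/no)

no

With N21 removed:
Round 1 — N10 at 90 > 80; N5 at 160 > 130. N10, N5 seize.
  N10 sheds 90 L/s to N6: 90 each.
    N6: 20+90 = 110 ≤ 110
  N5 sheds 160 L/s: no online neighbours, lost.
No further seizures.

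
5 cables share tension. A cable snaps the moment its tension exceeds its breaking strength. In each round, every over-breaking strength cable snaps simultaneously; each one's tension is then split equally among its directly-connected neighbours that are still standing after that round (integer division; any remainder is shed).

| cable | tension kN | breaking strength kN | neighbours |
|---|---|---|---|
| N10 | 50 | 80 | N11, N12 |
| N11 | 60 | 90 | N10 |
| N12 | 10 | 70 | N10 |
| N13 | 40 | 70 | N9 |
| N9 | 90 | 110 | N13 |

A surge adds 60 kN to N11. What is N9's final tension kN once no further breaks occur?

90

Round 1 — N11 at 120 > 90. N11 snaps.
  N11 sheds 120 kN to N10: 120 each.
    N10: 50+120 = 170 > 80
Round 2 — N10 snaps.
  N10 sheds 170 kN to N12: 170 each.
    N12: 10+170 = 180 > 70
Round 3 — N12 snaps.
  N12 sheds 180 kN: no online neighbours, lost.
No further breaks.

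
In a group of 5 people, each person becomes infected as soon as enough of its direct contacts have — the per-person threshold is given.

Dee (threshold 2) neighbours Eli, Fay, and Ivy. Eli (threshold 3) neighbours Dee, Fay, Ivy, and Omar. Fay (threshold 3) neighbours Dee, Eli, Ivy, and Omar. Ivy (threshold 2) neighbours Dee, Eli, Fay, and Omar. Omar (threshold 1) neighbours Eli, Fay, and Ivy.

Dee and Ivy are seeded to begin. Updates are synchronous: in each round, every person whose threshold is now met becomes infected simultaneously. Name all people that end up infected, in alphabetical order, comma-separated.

Dee, Eli, Fay, Ivy, Omar

Round 1 — Dee, Ivy become infected (initial).
Round 2 — checking thresholds:
  Eli: 2 of 4 neighbours < 3, holds.
  Fay: 2 of 4 neighbours < 3, holds.
  Omar: 1 of 3 neighbours ≥ 1, becomes infected.
Round 3 — checking thresholds:
  Eli: 3 of 4 neighbours ≥ 3, becomes infected.
  Fay: 3 of 4 neighbours ≥ 3, becomes infected.
Round 4 — no new infections; cascade stops.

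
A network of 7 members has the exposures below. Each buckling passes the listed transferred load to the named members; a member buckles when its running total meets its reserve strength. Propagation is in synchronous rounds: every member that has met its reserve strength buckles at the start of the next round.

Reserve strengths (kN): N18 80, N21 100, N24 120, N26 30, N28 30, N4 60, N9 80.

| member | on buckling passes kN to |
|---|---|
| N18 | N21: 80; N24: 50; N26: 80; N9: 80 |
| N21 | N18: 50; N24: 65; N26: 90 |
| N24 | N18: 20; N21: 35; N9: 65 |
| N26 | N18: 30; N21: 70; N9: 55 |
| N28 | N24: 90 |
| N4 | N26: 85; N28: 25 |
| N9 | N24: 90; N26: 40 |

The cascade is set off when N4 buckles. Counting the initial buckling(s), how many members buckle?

Round 1 — N4 buckles (initial).
  N26: +85 → 85 ≥ 30
  N28: +25 → 25 < 30
Round 2 — N26 buckles.
  N18: +30 → 30 < 80
  N21: +70 → 70 < 100
  N9: +55 → 55 < 80
No further bucklings.

2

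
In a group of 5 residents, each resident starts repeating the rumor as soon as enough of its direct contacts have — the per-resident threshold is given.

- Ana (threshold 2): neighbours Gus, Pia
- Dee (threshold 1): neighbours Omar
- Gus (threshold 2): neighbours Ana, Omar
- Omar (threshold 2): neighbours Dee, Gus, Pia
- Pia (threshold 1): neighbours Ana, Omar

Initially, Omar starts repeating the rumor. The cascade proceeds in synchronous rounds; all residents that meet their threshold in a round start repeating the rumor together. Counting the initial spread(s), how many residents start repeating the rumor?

3

Round 1 — Omar starts repeating the rumor (initial).
Round 2 — checking thresholds:
  Dee: 1 of 1 neighbours ≥ 1, starts repeating the rumor.
  Gus: 1 of 2 neighbours < 2, holds.
  Pia: 1 of 2 neighbours ≥ 1, starts repeating the rumor.
Round 3 — no new spreads; cascade stops.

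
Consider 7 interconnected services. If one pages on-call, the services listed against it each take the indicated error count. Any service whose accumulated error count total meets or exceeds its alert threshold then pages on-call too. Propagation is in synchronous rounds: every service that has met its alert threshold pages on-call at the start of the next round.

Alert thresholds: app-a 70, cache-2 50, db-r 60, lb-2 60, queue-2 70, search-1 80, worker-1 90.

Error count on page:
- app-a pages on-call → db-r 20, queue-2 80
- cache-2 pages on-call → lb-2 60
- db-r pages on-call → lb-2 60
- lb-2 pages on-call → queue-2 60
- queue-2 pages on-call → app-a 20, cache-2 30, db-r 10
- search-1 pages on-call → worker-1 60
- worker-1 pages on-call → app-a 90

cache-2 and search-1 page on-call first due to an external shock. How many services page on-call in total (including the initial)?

Round 1 — cache-2, search-1 page on-call (initial).
  lb-2: +60 → 60 ≥ 60
  worker-1: +60 → 60 < 90
Round 2 — lb-2 pages on-call.
  queue-2: +60 → 60 < 70
No further pages.

3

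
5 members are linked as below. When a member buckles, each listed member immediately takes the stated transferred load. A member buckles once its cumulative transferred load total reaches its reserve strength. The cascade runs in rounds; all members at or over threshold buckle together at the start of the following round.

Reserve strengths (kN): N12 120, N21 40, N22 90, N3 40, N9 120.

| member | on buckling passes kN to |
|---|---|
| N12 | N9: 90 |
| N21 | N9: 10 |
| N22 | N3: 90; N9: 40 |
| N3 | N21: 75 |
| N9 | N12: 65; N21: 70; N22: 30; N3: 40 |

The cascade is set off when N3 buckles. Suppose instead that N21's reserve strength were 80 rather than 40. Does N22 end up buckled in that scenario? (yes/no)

With N21's reserve strength at 80:
Round 1 — N3 buckles (initial).
  N21: +75 → 75 < 80
No further bucklings.

no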